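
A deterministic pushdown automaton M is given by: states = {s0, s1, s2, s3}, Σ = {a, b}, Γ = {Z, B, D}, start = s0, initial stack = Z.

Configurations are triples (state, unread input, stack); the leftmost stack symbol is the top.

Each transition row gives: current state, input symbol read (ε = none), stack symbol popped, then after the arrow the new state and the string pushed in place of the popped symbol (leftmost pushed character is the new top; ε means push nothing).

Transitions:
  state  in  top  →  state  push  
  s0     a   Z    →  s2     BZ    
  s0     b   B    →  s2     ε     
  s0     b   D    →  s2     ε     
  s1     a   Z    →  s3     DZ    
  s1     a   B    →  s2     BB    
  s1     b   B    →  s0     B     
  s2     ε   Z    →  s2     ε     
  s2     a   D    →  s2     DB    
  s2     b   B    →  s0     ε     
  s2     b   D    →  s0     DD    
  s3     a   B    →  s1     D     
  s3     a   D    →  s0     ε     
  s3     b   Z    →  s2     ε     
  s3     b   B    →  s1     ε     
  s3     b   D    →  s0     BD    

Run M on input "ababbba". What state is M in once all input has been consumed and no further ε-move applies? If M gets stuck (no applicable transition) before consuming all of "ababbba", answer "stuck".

(s0, ababbba, Z)
  read a, top Z: go to s2, push BZ → (s2, babbba, BZ)
  read b, top B: go to s0, push ε → (s0, abbba, Z)
  read a, top Z: go to s2, push BZ → (s2, bbba, BZ)
  read b, top B: go to s0, push ε → (s0, bba, Z)
No transition for (s0, b, top Z); M blocks with input bba remaining.

stuck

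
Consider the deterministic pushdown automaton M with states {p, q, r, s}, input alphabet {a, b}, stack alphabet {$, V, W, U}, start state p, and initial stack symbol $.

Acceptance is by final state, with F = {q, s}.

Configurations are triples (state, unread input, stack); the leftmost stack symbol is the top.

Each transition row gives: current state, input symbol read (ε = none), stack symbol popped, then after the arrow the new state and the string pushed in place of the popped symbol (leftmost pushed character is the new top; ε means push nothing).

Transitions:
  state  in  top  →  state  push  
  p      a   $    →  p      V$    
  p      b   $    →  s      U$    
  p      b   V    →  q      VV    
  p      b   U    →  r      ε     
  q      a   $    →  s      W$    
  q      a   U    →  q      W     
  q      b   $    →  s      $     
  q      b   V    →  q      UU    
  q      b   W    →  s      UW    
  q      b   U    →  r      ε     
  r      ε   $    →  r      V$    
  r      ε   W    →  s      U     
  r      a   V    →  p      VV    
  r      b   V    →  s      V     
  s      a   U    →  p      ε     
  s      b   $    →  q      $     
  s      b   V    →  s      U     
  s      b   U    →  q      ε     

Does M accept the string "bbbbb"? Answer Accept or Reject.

(p, bbbbb, $)
  read b, top $: go to s, push U$ → (s, bbbb, U$)
  read b, top U: go to q, push ε → (q, bbb, $)
  read b, top $: go to s, push $ → (s, bb, $)
  read b, top $: go to q, push $ → (q, b, $)
  read b, top $: go to s, push $ → (s, ε, $)
All input consumed; state s ∈ F.

Accept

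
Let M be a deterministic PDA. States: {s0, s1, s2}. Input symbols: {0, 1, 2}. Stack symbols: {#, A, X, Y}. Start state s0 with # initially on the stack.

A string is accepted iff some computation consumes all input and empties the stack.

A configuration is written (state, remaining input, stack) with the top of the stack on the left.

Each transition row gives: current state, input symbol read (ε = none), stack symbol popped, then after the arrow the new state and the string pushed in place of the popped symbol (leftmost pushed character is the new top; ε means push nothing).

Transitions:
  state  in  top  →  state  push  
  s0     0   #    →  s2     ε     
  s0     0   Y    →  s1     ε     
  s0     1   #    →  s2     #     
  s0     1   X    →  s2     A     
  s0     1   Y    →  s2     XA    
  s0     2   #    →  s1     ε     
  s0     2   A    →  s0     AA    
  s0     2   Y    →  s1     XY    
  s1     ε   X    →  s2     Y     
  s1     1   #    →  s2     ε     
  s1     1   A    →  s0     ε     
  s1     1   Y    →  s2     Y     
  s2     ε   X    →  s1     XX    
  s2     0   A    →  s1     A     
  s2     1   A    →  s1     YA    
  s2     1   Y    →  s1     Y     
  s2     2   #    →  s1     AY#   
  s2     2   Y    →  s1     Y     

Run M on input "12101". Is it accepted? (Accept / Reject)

Accept

(s0, 12101, #) ⊢ (s2, 2101, #) ⊢ (s1, 101, AY#) ⊢ (s0, 01, Y#) ⊢ (s1, 1, #) ⊢ (s2, ε, ε)
All input consumed and the stack is empty.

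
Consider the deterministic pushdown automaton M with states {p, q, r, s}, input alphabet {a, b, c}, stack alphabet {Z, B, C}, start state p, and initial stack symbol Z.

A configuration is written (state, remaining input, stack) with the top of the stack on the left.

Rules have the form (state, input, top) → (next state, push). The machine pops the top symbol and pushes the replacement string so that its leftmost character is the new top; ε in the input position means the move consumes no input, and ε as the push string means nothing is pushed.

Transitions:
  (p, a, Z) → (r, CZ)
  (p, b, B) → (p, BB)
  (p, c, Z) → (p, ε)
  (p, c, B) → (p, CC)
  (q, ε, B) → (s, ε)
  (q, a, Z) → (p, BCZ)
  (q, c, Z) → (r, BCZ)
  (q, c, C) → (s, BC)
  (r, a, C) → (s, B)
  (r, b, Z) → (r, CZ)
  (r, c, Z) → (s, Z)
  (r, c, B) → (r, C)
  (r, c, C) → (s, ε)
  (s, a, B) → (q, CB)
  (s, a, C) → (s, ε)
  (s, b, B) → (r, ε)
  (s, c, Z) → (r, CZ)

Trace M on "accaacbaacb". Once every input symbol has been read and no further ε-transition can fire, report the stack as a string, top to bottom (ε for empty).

CBBZ

(p, accaacbaacb, Z) ⊢ (r, ccaacbaacb, CZ) ⊢ (s, caacbaacb, Z) ⊢ (r, aacbaacb, CZ) ⊢ (s, acbaacb, BZ) ⊢ (q, cbaacb, CBZ) ⊢ (s, baacb, BCBZ) ⊢ (r, aacb, CBZ) ⊢ (s, acb, BBZ) ⊢ (q, cb, CBBZ) ⊢ (s, b, BCBBZ) ⊢ (r, ε, CBBZ)
All input consumed in state r with stack CBBZ.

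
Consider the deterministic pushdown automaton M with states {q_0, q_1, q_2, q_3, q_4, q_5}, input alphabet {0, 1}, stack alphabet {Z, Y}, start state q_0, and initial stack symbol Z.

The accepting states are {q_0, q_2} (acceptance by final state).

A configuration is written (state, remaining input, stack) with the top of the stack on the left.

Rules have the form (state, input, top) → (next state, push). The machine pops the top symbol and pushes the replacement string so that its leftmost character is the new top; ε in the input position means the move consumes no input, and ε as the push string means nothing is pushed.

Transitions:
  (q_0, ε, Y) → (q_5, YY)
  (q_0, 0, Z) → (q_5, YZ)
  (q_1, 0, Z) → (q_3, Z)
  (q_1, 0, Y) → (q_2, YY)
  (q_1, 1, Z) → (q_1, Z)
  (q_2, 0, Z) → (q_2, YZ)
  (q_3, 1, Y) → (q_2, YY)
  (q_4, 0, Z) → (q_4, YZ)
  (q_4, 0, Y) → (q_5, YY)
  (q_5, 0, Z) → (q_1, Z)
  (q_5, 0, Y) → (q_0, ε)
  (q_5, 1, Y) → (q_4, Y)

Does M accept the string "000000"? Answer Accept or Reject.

Accept

(q_0, 000000, Z) ⊢ (q_5, 00000, YZ) ⊢ (q_0, 0000, Z) ⊢ (q_5, 000, YZ) ⊢ (q_0, 00, Z) ⊢ (q_5, 0, YZ) ⊢ (q_0, ε, Z)
All input consumed; state q_0 ∈ F.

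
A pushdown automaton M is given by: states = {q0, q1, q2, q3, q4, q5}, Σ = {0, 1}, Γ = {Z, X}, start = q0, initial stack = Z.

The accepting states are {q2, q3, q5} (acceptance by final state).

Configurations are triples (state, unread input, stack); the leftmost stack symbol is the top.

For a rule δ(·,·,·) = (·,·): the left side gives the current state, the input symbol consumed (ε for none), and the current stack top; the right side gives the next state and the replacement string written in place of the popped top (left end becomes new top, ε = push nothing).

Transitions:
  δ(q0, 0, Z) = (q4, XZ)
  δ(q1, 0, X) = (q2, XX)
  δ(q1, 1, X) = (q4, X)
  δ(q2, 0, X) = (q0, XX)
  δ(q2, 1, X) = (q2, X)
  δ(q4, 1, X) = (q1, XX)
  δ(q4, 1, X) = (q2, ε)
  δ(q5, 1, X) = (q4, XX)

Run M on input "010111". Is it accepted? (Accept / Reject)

One accepting computation: (q0, 010111, Z) ⊢ (q4, 10111, XZ) ⊢ (q1, 0111, XXZ) ⊢ (q2, 111, XXXZ) ⊢ (q2, 11, XXXZ) ⊢ (q2, 1, XXXZ) ⊢ (q2, ε, XXXZ)
All input consumed and state q2 ∈ F.

Accept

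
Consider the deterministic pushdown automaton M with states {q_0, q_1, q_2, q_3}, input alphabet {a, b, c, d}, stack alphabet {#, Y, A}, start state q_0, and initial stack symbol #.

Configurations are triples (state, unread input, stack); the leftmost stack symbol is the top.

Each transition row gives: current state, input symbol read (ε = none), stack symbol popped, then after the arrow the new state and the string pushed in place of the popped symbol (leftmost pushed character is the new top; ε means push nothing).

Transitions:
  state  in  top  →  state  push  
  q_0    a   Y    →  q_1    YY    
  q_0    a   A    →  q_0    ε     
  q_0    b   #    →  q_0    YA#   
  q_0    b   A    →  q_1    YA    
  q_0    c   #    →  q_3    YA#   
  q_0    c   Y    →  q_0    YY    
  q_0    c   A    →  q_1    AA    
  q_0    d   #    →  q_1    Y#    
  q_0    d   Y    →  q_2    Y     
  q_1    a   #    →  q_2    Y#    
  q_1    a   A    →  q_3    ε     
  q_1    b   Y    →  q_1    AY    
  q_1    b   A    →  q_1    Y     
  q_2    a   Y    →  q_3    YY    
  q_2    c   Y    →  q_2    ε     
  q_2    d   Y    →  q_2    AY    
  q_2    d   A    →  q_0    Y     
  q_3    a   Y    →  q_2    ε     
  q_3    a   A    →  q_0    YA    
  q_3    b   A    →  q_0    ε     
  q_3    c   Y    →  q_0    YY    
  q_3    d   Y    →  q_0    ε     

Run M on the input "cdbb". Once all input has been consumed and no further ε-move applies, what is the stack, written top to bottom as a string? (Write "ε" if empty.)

(q_0, cdbb, #)
  read c, top #: go to q_3, push YA# → (q_3, dbb, YA#)
  read d, top Y: go to q_0, push ε → (q_0, bb, A#)
  read b, top A: go to q_1, push YA → (q_1, b, YA#)
  read b, top Y: go to q_1, push AY → (q_1, ε, AYA#)
All input consumed in state q_1 with stack AYA#.

AYA#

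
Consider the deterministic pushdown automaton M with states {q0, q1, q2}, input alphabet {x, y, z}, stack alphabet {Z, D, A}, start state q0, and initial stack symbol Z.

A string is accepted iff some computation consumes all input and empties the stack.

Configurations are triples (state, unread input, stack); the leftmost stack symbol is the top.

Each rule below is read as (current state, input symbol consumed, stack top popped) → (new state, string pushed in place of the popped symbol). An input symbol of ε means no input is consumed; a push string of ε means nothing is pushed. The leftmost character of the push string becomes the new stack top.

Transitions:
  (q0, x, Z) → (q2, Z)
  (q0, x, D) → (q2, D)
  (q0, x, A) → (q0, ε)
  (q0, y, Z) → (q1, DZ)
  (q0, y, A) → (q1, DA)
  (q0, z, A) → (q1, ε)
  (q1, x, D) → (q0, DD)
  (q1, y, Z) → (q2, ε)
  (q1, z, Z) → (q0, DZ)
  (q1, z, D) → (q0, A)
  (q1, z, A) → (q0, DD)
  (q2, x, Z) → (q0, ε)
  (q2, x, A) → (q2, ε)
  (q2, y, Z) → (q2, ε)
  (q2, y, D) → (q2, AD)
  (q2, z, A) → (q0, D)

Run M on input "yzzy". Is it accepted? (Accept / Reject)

(q0, yzzy, Z)
  read y, top Z: go to q1, push DZ → (q1, zzy, DZ)
  read z, top D: go to q0, push A → (q0, zy, AZ)
  read z, top A: go to q1, push ε → (q1, y, Z)
  read y, top Z: go to q2, push ε → (q2, ε, ε)
All input consumed and the stack is empty.

Accept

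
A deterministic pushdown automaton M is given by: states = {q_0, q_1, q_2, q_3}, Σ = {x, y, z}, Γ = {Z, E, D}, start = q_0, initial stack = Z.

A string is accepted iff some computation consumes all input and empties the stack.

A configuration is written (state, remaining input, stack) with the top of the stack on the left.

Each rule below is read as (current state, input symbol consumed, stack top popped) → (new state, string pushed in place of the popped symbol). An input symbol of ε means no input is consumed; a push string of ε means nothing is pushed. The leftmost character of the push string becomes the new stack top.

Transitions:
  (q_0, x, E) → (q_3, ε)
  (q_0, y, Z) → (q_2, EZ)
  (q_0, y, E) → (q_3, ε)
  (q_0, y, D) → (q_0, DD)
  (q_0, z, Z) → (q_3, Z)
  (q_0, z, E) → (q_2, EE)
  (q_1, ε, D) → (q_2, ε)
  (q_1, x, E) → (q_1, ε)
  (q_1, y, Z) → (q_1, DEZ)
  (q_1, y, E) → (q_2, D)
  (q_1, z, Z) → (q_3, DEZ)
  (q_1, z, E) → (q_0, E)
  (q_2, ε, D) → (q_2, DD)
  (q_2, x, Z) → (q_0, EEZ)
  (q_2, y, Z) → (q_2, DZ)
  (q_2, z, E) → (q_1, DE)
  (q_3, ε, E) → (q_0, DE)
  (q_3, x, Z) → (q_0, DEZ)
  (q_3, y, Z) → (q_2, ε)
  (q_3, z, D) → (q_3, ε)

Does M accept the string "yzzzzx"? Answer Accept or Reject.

Reject

(q_0, yzzzzx, Z)
  read y, top Z: go to q_2, push EZ → (q_2, zzzzx, EZ)
  read z, top E: go to q_1, push DE → (q_1, zzzx, DEZ)
  ε-move, top D: go to q_2, push ε → (q_2, zzzx, EZ)
  read z, top E: go to q_1, push DE → (q_1, zzx, DEZ)
  ε-move, top D: go to q_2, push ε → (q_2, zzx, EZ)
  read z, top E: go to q_1, push DE → (q_1, zx, DEZ)
  ε-move, top D: go to q_2, push ε → (q_2, zx, EZ)
  read z, top E: go to q_1, push DE → (q_1, x, DEZ)
  ε-move, top D: go to q_2, push ε → (q_2, x, EZ)
No transition applies at (q_2, x, EZ); input not fully consumed.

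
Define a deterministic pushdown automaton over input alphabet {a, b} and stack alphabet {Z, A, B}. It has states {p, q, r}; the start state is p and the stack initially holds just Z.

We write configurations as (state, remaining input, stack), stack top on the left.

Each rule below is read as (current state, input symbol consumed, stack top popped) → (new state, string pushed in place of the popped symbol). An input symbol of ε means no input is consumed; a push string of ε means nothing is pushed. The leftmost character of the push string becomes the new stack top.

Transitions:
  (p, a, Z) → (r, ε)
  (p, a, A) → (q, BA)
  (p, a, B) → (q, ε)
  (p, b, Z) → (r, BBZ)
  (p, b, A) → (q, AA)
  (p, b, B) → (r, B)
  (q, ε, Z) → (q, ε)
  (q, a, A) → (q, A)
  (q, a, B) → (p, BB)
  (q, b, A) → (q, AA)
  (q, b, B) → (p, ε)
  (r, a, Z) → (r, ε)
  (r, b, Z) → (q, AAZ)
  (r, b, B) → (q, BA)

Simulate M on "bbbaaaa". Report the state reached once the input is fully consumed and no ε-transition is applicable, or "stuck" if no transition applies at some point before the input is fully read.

p

(p, bbbaaaa, Z) ⊢ (r, bbaaaa, BBZ) ⊢ (q, baaaa, BABZ) ⊢ (p, aaaa, ABZ) ⊢ (q, aaa, BABZ) ⊢ (p, aa, BBABZ) ⊢ (q, a, BABZ) ⊢ (p, ε, BBABZ)
All input consumed; M is in state p.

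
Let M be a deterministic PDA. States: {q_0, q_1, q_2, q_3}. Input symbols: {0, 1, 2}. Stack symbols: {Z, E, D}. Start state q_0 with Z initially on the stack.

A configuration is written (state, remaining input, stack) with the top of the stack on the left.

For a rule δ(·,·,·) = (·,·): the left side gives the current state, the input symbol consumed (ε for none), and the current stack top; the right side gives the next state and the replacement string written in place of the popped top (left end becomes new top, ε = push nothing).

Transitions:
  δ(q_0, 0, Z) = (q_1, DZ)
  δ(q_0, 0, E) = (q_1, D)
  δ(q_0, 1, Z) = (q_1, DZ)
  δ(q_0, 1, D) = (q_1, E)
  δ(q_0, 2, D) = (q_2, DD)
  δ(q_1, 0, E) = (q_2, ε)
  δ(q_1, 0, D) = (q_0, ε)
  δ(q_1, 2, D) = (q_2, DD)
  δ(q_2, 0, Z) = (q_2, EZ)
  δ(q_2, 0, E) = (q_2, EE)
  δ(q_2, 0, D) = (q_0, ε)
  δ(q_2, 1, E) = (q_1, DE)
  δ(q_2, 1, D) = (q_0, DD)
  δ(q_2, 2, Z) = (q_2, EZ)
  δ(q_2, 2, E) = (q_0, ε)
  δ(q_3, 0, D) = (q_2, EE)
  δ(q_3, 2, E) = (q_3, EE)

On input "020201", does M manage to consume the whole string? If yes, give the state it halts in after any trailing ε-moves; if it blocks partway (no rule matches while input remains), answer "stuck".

(q_0, 020201, Z)
  read 0, top Z: go to q_1, push DZ → (q_1, 20201, DZ)
  read 2, top D: go to q_2, push DD → (q_2, 0201, DDZ)
  read 0, top D: go to q_0, push ε → (q_0, 201, DZ)
  read 2, top D: go to q_2, push DD → (q_2, 01, DDZ)
  read 0, top D: go to q_0, push ε → (q_0, 1, DZ)
  read 1, top D: go to q_1, push E → (q_1, ε, EZ)
All input consumed; M is in state q_1.

q_1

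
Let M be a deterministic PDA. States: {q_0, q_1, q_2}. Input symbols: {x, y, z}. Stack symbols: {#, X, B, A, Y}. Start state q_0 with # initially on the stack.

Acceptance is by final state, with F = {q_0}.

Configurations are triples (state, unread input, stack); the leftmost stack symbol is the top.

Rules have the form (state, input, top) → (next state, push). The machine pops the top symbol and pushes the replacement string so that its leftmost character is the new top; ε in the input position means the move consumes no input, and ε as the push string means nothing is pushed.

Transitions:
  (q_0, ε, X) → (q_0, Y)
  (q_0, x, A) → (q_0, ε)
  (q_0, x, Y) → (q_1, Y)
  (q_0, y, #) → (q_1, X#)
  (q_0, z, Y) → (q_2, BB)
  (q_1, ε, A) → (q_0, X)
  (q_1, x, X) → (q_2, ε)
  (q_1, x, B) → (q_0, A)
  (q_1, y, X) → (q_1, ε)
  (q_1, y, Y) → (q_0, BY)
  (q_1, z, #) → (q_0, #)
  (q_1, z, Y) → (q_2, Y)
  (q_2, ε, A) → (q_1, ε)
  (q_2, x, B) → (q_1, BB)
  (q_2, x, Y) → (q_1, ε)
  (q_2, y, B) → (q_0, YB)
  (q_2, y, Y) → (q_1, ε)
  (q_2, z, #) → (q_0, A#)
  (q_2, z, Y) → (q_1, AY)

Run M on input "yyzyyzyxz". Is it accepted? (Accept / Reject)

Accept

(q_0, yyzyyzyxz, #)
  read y, top #: go to q_1, push X# → (q_1, yzyyzyxz, X#)
  read y, top X: go to q_1, push ε → (q_1, zyyzyxz, #)
  read z, top #: go to q_0, push # → (q_0, yyzyxz, #)
  read y, top #: go to q_1, push X# → (q_1, yzyxz, X#)
  read y, top X: go to q_1, push ε → (q_1, zyxz, #)
  read z, top #: go to q_0, push # → (q_0, yxz, #)
  read y, top #: go to q_1, push X# → (q_1, xz, X#)
  read x, top X: go to q_2, push ε → (q_2, z, #)
  read z, top #: go to q_0, push A# → (q_0, ε, A#)
All input consumed; state q_0 ∈ F.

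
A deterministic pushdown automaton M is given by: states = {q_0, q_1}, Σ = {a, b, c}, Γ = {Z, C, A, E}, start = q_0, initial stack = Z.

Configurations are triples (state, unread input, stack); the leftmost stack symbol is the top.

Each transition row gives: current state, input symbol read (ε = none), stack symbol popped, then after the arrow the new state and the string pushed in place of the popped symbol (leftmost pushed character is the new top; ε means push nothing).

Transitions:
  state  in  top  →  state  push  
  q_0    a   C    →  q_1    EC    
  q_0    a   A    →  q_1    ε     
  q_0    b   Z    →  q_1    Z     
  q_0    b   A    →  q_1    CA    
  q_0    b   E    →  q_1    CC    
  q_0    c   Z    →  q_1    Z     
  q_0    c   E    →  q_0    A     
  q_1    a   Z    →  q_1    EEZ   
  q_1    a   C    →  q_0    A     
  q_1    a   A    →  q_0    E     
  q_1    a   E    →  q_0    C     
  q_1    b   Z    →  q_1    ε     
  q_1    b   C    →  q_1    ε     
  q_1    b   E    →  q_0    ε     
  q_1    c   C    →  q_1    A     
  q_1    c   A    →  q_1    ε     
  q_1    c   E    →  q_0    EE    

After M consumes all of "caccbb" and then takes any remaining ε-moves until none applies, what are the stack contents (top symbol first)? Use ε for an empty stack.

AEEZ

(q_0, caccbb, Z)
  read c, top Z: go to q_1, push Z → (q_1, accbb, Z)
  read a, top Z: go to q_1, push EEZ → (q_1, ccbb, EEZ)
  read c, top E: go to q_0, push EE → (q_0, cbb, EEEZ)
  read c, top E: go to q_0, push A → (q_0, bb, AEEZ)
  read b, top A: go to q_1, push CA → (q_1, b, CAEEZ)
  read b, top C: go to q_1, push ε → (q_1, ε, AEEZ)
All input consumed in state q_1 with stack AEEZ.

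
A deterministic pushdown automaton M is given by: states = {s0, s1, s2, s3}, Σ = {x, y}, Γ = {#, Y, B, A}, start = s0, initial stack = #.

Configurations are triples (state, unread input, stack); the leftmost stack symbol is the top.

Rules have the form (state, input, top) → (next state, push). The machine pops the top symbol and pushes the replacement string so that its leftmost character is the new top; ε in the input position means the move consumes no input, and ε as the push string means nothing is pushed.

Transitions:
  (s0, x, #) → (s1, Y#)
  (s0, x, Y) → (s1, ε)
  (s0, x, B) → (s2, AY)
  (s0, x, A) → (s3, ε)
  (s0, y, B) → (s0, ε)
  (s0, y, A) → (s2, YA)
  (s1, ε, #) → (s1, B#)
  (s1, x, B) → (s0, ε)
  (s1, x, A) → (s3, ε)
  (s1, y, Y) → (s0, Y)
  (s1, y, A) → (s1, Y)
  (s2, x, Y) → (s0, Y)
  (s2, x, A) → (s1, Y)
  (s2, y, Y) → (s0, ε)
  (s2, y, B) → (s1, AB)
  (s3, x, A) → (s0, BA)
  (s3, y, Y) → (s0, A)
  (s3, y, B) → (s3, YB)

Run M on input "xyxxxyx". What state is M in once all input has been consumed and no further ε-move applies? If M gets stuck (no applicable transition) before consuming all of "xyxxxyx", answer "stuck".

(s0, xyxxxyx, #)
  read x, top #: go to s1, push Y# → (s1, yxxxyx, Y#)
  read y, top Y: go to s0, push Y → (s0, xxxyx, Y#)
  read x, top Y: go to s1, push ε → (s1, xxyx, #)
  ε-move, top #: go to s1, push B# → (s1, xxyx, B#)
  read x, top B: go to s0, push ε → (s0, xyx, #)
  read x, top #: go to s1, push Y# → (s1, yx, Y#)
  read y, top Y: go to s0, push Y → (s0, x, Y#)
  read x, top Y: go to s1, push ε → (s1, ε, #)
  ε-move, top #: go to s1, push B# → (s1, ε, B#)
All input consumed; M is in state s1.

s1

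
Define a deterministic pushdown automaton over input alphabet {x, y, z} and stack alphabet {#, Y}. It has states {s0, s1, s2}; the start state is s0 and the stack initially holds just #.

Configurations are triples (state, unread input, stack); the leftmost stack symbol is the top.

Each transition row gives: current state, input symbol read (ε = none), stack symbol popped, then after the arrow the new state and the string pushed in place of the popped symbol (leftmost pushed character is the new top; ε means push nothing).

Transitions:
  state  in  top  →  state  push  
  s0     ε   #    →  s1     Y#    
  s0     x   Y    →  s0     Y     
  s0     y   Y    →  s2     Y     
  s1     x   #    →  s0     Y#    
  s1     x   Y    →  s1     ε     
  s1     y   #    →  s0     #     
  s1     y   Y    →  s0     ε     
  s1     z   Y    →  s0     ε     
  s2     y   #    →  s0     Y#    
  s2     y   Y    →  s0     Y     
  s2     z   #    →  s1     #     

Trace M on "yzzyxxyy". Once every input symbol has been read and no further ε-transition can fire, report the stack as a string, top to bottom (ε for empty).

(s0, yzzyxxyy, #)
  ε-move, top #: go to s1, push Y# → (s1, yzzyxxyy, Y#)
  read y, top Y: go to s0, push ε → (s0, zzyxxyy, #)
  ε-move, top #: go to s1, push Y# → (s1, zzyxxyy, Y#)
  read z, top Y: go to s0, push ε → (s0, zyxxyy, #)
  ε-move, top #: go to s1, push Y# → (s1, zyxxyy, Y#)
  read z, top Y: go to s0, push ε → (s0, yxxyy, #)
  ε-move, top #: go to s1, push Y# → (s1, yxxyy, Y#)
  read y, top Y: go to s0, push ε → (s0, xxyy, #)
  ε-move, top #: go to s1, push Y# → (s1, xxyy, Y#)
  read x, top Y: go to s1, push ε → (s1, xyy, #)
  read x, top #: go to s0, push Y# → (s0, yy, Y#)
  read y, top Y: go to s2, push Y → (s2, y, Y#)
  read y, top Y: go to s0, push Y → (s0, ε, Y#)
All input consumed in state s0 with stack Y#.

Y#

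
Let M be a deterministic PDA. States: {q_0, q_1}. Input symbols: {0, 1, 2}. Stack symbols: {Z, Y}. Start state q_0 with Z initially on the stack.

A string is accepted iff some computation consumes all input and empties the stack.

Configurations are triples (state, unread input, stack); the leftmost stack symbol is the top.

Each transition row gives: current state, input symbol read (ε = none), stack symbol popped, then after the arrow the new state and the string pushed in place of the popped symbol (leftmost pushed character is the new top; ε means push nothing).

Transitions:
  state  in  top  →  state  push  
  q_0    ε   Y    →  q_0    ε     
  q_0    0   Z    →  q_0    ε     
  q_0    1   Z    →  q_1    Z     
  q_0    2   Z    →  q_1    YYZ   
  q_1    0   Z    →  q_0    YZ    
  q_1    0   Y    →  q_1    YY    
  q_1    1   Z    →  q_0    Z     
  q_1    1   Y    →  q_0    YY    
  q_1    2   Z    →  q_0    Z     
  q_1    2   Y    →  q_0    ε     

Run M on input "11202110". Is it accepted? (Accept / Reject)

(q_0, 11202110, Z) ⊢ (q_1, 1202110, Z) ⊢ (q_0, 202110, Z) ⊢ (q_1, 02110, YYZ) ⊢ (q_1, 2110, YYYZ) ⊢ (q_0, 110, YYZ) ⊢ (q_0, 110, YZ) ⊢ (q_0, 110, Z) ⊢ (q_1, 10, Z) ⊢ (q_0, 0, Z) ⊢ (q_0, ε, ε)
All input consumed and the stack is empty.

Accept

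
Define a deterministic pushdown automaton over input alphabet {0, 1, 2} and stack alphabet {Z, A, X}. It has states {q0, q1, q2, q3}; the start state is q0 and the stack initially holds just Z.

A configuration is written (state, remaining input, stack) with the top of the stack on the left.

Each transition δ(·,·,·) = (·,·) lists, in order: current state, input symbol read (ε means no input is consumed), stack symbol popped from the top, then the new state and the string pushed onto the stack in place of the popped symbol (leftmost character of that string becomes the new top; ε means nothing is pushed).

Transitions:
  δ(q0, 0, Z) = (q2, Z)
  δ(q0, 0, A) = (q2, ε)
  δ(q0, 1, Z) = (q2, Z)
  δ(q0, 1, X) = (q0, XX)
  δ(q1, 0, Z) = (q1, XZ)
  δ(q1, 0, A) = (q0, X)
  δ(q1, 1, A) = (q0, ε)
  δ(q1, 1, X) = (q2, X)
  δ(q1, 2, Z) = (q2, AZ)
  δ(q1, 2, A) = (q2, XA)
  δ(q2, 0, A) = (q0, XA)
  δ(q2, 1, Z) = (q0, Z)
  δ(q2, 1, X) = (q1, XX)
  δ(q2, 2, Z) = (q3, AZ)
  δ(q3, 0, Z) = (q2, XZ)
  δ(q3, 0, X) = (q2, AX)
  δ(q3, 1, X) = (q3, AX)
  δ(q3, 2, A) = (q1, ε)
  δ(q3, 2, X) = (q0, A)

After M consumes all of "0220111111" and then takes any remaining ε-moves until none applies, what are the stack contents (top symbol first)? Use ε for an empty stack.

XXXXZ

(q0, 0220111111, Z)
  read 0, top Z: go to q2, push Z → (q2, 220111111, Z)
  read 2, top Z: go to q3, push AZ → (q3, 20111111, AZ)
  read 2, top A: go to q1, push ε → (q1, 0111111, Z)
  read 0, top Z: go to q1, push XZ → (q1, 111111, XZ)
  read 1, top X: go to q2, push X → (q2, 11111, XZ)
  read 1, top X: go to q1, push XX → (q1, 1111, XXZ)
  read 1, top X: go to q2, push X → (q2, 111, XXZ)
  read 1, top X: go to q1, push XX → (q1, 11, XXXZ)
  read 1, top X: go to q2, push X → (q2, 1, XXXZ)
  read 1, top X: go to q1, push XX → (q1, ε, XXXXZ)
All input consumed in state q1 with stack XXXXZ.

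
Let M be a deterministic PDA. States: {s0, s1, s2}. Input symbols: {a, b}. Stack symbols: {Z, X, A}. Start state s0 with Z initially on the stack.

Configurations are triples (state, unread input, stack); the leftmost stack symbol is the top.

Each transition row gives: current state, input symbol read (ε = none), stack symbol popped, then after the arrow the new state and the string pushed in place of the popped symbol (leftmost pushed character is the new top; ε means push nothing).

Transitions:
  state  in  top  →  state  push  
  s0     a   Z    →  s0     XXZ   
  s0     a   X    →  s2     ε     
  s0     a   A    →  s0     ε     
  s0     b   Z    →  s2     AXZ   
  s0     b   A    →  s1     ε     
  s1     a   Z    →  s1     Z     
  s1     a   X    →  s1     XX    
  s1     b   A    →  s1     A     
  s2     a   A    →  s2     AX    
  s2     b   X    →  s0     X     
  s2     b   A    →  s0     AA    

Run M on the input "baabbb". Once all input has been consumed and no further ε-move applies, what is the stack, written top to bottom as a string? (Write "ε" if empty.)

(s0, baabbb, Z)
  read b, top Z: go to s2, push AXZ → (s2, aabbb, AXZ)
  read a, top A: go to s2, push AX → (s2, abbb, AXXZ)
  read a, top A: go to s2, push AX → (s2, bbb, AXXXZ)
  read b, top A: go to s0, push AA → (s0, bb, AAXXXZ)
  read b, top A: go to s1, push ε → (s1, b, AXXXZ)
  read b, top A: go to s1, push A → (s1, ε, AXXXZ)
All input consumed in state s1 with stack AXXXZ.

AXXXZ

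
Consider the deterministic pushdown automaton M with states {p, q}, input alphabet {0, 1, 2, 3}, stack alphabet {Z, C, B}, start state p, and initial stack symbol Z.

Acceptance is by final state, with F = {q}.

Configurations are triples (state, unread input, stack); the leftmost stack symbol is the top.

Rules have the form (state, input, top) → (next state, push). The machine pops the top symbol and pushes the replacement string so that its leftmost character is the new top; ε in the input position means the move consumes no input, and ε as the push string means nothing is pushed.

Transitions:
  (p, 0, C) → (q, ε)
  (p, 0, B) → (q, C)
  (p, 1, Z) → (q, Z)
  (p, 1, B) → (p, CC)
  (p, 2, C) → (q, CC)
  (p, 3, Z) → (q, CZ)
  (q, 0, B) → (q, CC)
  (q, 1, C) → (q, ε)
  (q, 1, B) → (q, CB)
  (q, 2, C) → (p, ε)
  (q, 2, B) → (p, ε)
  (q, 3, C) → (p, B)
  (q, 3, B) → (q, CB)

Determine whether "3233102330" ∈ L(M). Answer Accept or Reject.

(p, 3233102330, Z)
  read 3, top Z: go to q, push CZ → (q, 233102330, CZ)
  read 2, top C: go to p, push ε → (p, 33102330, Z)
  read 3, top Z: go to q, push CZ → (q, 3102330, CZ)
  read 3, top C: go to p, push B → (p, 102330, BZ)
  read 1, top B: go to p, push CC → (p, 02330, CCZ)
  read 0, top C: go to q, push ε → (q, 2330, CZ)
  read 2, top C: go to p, push ε → (p, 330, Z)
  read 3, top Z: go to q, push CZ → (q, 30, CZ)
  read 3, top C: go to p, push B → (p, 0, BZ)
  read 0, top B: go to q, push C → (q, ε, CZ)
All input consumed; state q ∈ F.

Accept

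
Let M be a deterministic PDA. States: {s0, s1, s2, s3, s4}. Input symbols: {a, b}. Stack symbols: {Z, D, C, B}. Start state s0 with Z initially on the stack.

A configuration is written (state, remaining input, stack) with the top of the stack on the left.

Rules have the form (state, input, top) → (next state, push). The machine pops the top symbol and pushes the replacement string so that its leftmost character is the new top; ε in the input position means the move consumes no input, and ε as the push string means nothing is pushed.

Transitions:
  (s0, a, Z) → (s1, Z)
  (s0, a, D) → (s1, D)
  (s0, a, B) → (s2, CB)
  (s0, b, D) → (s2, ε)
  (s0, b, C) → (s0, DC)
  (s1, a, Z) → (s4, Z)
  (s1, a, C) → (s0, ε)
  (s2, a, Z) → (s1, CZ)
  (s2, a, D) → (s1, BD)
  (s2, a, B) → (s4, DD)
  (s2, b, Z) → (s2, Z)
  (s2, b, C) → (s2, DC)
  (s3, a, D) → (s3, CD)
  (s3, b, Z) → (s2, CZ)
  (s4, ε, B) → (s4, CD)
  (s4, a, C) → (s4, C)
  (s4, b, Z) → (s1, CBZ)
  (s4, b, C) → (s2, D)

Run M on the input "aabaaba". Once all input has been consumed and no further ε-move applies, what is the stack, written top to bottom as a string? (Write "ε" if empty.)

BDCBZ

(s0, aabaaba, Z)
  read a, top Z: go to s1, push Z → (s1, abaaba, Z)
  read a, top Z: go to s4, push Z → (s4, baaba, Z)
  read b, top Z: go to s1, push CBZ → (s1, aaba, CBZ)
  read a, top C: go to s0, push ε → (s0, aba, BZ)
  read a, top B: go to s2, push CB → (s2, ba, CBZ)
  read b, top C: go to s2, push DC → (s2, a, DCBZ)
  read a, top D: go to s1, push BD → (s1, ε, BDCBZ)
All input consumed in state s1 with stack BDCBZ.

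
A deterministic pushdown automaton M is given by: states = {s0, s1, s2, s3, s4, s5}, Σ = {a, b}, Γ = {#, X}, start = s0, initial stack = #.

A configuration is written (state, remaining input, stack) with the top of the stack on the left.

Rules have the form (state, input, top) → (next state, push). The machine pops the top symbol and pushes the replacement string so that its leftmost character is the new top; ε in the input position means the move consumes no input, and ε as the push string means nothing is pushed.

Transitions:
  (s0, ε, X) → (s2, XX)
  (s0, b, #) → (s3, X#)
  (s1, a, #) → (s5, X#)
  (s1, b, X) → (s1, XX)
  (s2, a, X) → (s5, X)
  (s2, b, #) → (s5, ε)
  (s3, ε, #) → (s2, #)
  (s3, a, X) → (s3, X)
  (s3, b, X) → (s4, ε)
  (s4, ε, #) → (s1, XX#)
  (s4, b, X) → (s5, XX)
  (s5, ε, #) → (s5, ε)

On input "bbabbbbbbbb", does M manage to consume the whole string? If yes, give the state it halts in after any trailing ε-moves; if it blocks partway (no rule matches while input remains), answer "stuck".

(s0, bbabbbbbbbb, #) ⊢ (s3, babbbbbbbb, X#) ⊢ (s4, abbbbbbbb, #) ⊢ (s1, abbbbbbbb, XX#)
No transition for (s1, a, top X); M blocks with input abbbbbbbb remaining.

stuck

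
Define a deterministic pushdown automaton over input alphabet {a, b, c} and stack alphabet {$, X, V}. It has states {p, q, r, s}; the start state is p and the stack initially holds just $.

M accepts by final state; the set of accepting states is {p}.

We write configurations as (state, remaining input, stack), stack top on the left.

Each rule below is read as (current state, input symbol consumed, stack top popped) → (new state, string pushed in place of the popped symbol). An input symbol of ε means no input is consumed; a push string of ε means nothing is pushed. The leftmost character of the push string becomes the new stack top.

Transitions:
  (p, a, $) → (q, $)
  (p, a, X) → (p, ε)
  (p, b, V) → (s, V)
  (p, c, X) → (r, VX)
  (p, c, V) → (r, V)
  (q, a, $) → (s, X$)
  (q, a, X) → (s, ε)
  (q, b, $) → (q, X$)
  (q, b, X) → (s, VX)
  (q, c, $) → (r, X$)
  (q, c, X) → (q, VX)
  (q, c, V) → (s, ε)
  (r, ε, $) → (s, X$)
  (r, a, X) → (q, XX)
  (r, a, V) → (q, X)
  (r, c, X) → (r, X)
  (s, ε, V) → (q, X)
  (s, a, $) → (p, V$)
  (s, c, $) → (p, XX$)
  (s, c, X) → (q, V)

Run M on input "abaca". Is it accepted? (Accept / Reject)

(p, abaca, $)
  read a, top $: go to q, push $ → (q, baca, $)
  read b, top $: go to q, push X$ → (q, aca, X$)
  read a, top X: go to s, push ε → (s, ca, $)
  read c, top $: go to p, push XX$ → (p, a, XX$)
  read a, top X: go to p, push ε → (p, ε, X$)
All input consumed; state p ∈ F.

Accept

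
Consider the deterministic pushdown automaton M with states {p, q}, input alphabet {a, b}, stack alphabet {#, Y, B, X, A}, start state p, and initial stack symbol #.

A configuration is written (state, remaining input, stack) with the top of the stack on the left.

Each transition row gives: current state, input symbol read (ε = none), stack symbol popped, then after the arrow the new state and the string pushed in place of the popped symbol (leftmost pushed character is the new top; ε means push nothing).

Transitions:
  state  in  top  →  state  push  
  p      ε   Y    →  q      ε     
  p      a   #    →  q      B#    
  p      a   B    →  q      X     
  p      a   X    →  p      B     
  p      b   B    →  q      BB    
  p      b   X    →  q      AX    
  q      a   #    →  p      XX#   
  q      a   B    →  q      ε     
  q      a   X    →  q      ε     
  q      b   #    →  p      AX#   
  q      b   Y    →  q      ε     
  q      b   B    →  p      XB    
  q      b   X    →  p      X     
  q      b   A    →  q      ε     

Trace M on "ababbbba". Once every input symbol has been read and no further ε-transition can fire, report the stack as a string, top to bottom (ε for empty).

(p, ababbbba, #) ⊢ (q, babbbba, B#) ⊢ (p, abbbba, XB#) ⊢ (p, bbbba, BB#) ⊢ (q, bbba, BBB#) ⊢ (p, bba, XBBB#) ⊢ (q, ba, AXBBB#) ⊢ (q, a, XBBB#) ⊢ (q, ε, BBB#)
All input consumed in state q with stack BBB#.

BBB#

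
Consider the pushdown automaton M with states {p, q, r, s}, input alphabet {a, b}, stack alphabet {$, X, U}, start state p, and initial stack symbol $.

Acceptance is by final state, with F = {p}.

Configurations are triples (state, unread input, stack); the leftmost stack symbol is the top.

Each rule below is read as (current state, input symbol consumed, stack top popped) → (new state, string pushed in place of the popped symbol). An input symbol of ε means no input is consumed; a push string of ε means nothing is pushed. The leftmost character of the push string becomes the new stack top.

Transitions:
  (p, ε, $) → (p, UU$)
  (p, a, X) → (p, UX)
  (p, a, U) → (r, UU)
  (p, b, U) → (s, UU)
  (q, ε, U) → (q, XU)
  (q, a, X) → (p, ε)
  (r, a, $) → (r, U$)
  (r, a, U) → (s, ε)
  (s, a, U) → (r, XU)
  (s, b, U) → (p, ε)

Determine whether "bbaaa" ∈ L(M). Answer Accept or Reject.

No computation consumes all input and reaches a final state.

Reject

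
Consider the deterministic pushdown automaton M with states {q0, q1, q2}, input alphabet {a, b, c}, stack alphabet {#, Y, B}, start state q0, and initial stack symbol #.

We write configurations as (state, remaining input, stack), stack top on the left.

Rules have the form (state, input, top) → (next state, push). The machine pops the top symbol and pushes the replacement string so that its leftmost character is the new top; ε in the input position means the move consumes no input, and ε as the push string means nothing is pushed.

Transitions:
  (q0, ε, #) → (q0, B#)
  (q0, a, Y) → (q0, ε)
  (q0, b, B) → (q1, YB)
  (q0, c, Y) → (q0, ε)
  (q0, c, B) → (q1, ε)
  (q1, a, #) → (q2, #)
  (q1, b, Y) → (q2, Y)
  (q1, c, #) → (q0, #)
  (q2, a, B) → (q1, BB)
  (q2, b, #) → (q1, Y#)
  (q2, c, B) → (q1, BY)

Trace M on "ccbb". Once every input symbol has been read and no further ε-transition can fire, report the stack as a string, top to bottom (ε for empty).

YB#

(q0, ccbb, #)
  ε-move, top #: go to q0, push B# → (q0, ccbb, B#)
  read c, top B: go to q1, push ε → (q1, cbb, #)
  read c, top #: go to q0, push # → (q0, bb, #)
  ε-move, top #: go to q0, push B# → (q0, bb, B#)
  read b, top B: go to q1, push YB → (q1, b, YB#)
  read b, top Y: go to q2, push Y → (q2, ε, YB#)
All input consumed in state q2 with stack YB#.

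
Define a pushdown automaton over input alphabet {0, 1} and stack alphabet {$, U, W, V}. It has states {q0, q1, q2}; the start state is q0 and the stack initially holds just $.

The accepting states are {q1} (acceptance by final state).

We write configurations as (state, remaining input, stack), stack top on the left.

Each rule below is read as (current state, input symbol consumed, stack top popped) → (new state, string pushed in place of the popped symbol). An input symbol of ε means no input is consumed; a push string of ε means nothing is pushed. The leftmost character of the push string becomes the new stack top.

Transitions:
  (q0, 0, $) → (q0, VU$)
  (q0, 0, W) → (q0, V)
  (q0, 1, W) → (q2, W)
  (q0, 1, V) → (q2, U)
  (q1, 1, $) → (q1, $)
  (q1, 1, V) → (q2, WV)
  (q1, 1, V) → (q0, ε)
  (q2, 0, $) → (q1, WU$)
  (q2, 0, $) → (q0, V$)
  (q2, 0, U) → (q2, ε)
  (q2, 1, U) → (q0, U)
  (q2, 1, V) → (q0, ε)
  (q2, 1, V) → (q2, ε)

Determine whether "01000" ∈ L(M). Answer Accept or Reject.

One accepting computation: (q0, 01000, $) ⊢ (q0, 1000, VU$) ⊢ (q2, 000, UU$) ⊢ (q2, 00, U$) ⊢ (q2, 0, $) ⊢ (q1, ε, WU$)
All input consumed and state q1 ∈ F.

Accept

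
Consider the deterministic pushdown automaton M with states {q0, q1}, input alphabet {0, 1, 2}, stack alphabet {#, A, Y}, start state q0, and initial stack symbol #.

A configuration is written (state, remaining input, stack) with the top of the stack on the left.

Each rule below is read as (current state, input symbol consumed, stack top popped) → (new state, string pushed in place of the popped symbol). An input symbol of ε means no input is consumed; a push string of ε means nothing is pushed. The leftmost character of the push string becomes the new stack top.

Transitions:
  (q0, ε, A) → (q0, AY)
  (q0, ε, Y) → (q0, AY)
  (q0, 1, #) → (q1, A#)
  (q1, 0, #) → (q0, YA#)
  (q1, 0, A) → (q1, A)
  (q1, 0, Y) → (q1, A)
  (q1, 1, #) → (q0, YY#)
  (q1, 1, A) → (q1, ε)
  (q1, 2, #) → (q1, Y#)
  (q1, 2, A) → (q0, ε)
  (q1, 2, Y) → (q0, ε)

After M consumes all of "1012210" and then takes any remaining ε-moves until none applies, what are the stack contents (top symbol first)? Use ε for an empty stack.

A#

(q0, 1012210, #)
  read 1, top #: go to q1, push A# → (q1, 012210, A#)
  read 0, top A: go to q1, push A → (q1, 12210, A#)
  read 1, top A: go to q1, push ε → (q1, 2210, #)
  read 2, top #: go to q1, push Y# → (q1, 210, Y#)
  read 2, top Y: go to q0, push ε → (q0, 10, #)
  read 1, top #: go to q1, push A# → (q1, 0, A#)
  read 0, top A: go to q1, push A → (q1, ε, A#)
All input consumed in state q1 with stack A#.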